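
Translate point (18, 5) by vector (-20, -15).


Translation: (x+dx, y+dy) = (18+-20, 5+-15) = (-2, -10)

(-2, -10)


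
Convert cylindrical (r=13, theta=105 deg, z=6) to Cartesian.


x = 13 * cos(105) = -3.3646
y = 13 * sin(105) = 12.557
z = 6

(-3.3646, 12.557, 6)


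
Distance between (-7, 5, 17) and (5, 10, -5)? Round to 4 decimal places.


d = sqrt((5--7)^2 + (10-5)^2 + (-5-17)^2) = 25.5539

25.5539


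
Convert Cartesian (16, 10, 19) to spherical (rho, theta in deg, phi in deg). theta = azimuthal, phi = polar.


rho = sqrt(16^2 + 10^2 + 19^2) = 26.7769
theta = atan2(10, 16) = 32.0054 deg
phi = acos(19/26.7769) = 44.8002 deg

rho = 26.7769, theta = 32.0054 deg, phi = 44.8002 deg


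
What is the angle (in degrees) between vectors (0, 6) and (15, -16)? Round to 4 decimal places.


dot = 0*15 + 6*-16 = -96
|u| = 6, |v| = 21.9317
cos(angle) = -0.7295
angle = 136.8476 degrees

136.8476 degrees


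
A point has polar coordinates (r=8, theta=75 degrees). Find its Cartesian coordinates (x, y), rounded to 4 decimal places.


x = 8 * cos(75) = 2.0706
y = 8 * sin(75) = 7.7274

(2.0706, 7.7274)


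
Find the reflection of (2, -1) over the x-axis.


Reflection across x-axis: (x, y) -> (x, -y)
(2, -1) -> (2, 1)

(2, 1)


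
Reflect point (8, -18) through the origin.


Reflection through origin: (x, y) -> (-x, -y)
(8, -18) -> (-8, 18)

(-8, 18)


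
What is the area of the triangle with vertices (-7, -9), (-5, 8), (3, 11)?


Area = |x1(y2-y3) + x2(y3-y1) + x3(y1-y2)| / 2
= |-7*(8-11) + -5*(11--9) + 3*(-9-8)| / 2
= 65

65


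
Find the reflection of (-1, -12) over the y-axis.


Reflection across y-axis: (x, y) -> (-x, y)
(-1, -12) -> (1, -12)

(1, -12)


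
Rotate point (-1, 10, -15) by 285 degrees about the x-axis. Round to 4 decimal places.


x' = -1
y' = 10*cos(285) - -15*sin(285) = -11.9007
z' = 10*sin(285) + -15*cos(285) = -13.5415

(-1, -11.9007, -13.5415)


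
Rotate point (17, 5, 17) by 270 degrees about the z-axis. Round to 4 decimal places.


x' = 17*cos(270) - 5*sin(270) = 5
y' = 17*sin(270) + 5*cos(270) = -17
z' = 17

(5, -17, 17)


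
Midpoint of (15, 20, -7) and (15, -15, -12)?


Midpoint = ((15+15)/2, (20+-15)/2, (-7+-12)/2) = (15, 2.5, -9.5)

(15, 2.5, -9.5)


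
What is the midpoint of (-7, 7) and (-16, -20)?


Midpoint = ((-7+-16)/2, (7+-20)/2) = (-11.5, -6.5)

(-11.5, -6.5)


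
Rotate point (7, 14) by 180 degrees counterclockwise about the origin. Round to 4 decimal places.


x' = 7*cos(180) - 14*sin(180) = -7
y' = 7*sin(180) + 14*cos(180) = -14

(-7, -14)


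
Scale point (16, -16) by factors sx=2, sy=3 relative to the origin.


Scaling: (x*sx, y*sy) = (16*2, -16*3) = (32, -48)

(32, -48)


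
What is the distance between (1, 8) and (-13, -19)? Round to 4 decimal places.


d = sqrt((-13-1)^2 + (-19-8)^2) = 30.4138

30.4138


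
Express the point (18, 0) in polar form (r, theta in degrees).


r = sqrt(18^2 + 0^2) = 18
theta = atan2(0, 18) = 0 degrees

r = 18, theta = 0 degrees


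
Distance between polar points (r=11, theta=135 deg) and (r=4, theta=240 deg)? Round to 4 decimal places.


d = sqrt(r1^2 + r2^2 - 2*r1*r2*cos(t2-t1))
d = sqrt(11^2 + 4^2 - 2*11*4*cos(240-135)) = 12.6403

12.6403


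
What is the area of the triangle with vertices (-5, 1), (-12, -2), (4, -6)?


Area = |x1(y2-y3) + x2(y3-y1) + x3(y1-y2)| / 2
= |-5*(-2--6) + -12*(-6-1) + 4*(1--2)| / 2
= 38

38


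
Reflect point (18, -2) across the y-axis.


Reflection across y-axis: (x, y) -> (-x, y)
(18, -2) -> (-18, -2)

(-18, -2)


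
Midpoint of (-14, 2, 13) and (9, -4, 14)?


Midpoint = ((-14+9)/2, (2+-4)/2, (13+14)/2) = (-2.5, -1, 13.5)

(-2.5, -1, 13.5)


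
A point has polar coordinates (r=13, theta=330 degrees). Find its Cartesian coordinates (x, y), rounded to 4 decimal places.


x = 13 * cos(330) = 11.2583
y = 13 * sin(330) = -6.5

(11.2583, -6.5)


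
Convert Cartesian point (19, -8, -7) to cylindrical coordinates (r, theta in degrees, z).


r = sqrt(19^2 + (-8)^2) = 20.6155
theta = atan2(-8, 19) = 337.1663 deg
z = -7

r = 20.6155, theta = 337.1663 deg, z = -7


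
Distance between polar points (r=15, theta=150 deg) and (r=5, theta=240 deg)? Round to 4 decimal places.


d = sqrt(r1^2 + r2^2 - 2*r1*r2*cos(t2-t1))
d = sqrt(15^2 + 5^2 - 2*15*5*cos(240-150)) = 15.8114

15.8114


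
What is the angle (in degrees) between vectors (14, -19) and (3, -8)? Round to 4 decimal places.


dot = 14*3 + -19*-8 = 194
|u| = 23.6008, |v| = 8.544
cos(angle) = 0.9621
angle = 15.8283 degrees

15.8283 degrees


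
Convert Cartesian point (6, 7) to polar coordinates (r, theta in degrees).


r = sqrt(6^2 + 7^2) = 9.2195
theta = atan2(7, 6) = 49.3987 degrees

r = 9.2195, theta = 49.3987 degrees


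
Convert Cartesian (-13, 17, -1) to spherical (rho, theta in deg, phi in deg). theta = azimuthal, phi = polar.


rho = sqrt((-13)^2 + 17^2 + (-1)^2) = 21.4243
theta = atan2(17, -13) = 127.4054 deg
phi = acos(-1/21.4243) = 92.6753 deg

rho = 21.4243, theta = 127.4054 deg, phi = 92.6753 deg


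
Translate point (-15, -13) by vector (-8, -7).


Translation: (x+dx, y+dy) = (-15+-8, -13+-7) = (-23, -20)

(-23, -20)


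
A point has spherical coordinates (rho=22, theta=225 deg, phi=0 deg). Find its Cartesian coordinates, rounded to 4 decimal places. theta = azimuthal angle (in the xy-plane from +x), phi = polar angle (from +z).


x = 22 * sin(0) * cos(225) = 0
y = 22 * sin(0) * sin(225) = 0
z = 22 * cos(0) = 22

(0, 0, 22)


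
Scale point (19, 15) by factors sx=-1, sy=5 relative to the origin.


Scaling: (x*sx, y*sy) = (19*-1, 15*5) = (-19, 75)

(-19, 75)


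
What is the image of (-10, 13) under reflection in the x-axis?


Reflection across x-axis: (x, y) -> (x, -y)
(-10, 13) -> (-10, -13)

(-10, -13)


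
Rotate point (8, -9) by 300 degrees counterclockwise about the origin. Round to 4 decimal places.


x' = 8*cos(300) - -9*sin(300) = -3.7942
y' = 8*sin(300) + -9*cos(300) = -11.4282

(-3.7942, -11.4282)


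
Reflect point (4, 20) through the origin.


Reflection through origin: (x, y) -> (-x, -y)
(4, 20) -> (-4, -20)

(-4, -20)


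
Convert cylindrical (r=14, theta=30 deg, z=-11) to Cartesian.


x = 14 * cos(30) = 12.1244
y = 14 * sin(30) = 7
z = -11

(12.1244, 7, -11)


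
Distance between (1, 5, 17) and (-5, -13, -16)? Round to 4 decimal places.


d = sqrt((-5-1)^2 + (-13-5)^2 + (-16-17)^2) = 38.0657

38.0657


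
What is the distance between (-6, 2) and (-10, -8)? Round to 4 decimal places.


d = sqrt((-10--6)^2 + (-8-2)^2) = 10.7703

10.7703


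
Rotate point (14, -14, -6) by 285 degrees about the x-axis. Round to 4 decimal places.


x' = 14
y' = -14*cos(285) - -6*sin(285) = -9.419
z' = -14*sin(285) + -6*cos(285) = 11.97

(14, -9.419, 11.97)


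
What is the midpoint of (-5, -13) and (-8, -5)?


Midpoint = ((-5+-8)/2, (-13+-5)/2) = (-6.5, -9)

(-6.5, -9)


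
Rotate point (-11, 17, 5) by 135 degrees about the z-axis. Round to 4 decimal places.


x' = -11*cos(135) - 17*sin(135) = -4.2426
y' = -11*sin(135) + 17*cos(135) = -19.799
z' = 5

(-4.2426, -19.799, 5)


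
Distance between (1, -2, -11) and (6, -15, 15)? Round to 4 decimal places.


d = sqrt((6-1)^2 + (-15--2)^2 + (15--11)^2) = 29.4958

29.4958


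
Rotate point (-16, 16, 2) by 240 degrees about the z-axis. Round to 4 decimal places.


x' = -16*cos(240) - 16*sin(240) = 21.8564
y' = -16*sin(240) + 16*cos(240) = 5.8564
z' = 2

(21.8564, 5.8564, 2)


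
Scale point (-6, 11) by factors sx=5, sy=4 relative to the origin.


Scaling: (x*sx, y*sy) = (-6*5, 11*4) = (-30, 44)

(-30, 44)


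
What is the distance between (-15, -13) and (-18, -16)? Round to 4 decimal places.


d = sqrt((-18--15)^2 + (-16--13)^2) = 4.2426

4.2426


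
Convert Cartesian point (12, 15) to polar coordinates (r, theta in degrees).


r = sqrt(12^2 + 15^2) = 19.2094
theta = atan2(15, 12) = 51.3402 degrees

r = 19.2094, theta = 51.3402 degrees


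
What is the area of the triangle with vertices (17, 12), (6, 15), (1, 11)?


Area = |x1(y2-y3) + x2(y3-y1) + x3(y1-y2)| / 2
= |17*(15-11) + 6*(11-12) + 1*(12-15)| / 2
= 29.5

29.5


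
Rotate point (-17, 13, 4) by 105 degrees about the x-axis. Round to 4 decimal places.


x' = -17
y' = 13*cos(105) - 4*sin(105) = -7.2284
z' = 13*sin(105) + 4*cos(105) = 11.5218

(-17, -7.2284, 11.5218)


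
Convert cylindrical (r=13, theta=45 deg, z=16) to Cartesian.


x = 13 * cos(45) = 9.1924
y = 13 * sin(45) = 9.1924
z = 16

(9.1924, 9.1924, 16)


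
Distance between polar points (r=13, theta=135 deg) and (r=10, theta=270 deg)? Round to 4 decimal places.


d = sqrt(r1^2 + r2^2 - 2*r1*r2*cos(t2-t1))
d = sqrt(13^2 + 10^2 - 2*13*10*cos(270-135)) = 21.2802

21.2802


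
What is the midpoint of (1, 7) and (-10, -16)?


Midpoint = ((1+-10)/2, (7+-16)/2) = (-4.5, -4.5)

(-4.5, -4.5)


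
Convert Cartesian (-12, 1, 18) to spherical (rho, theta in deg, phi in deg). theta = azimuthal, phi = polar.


rho = sqrt((-12)^2 + 1^2 + 18^2) = 21.6564
theta = atan2(1, -12) = 175.2364 deg
phi = acos(18/21.6564) = 33.7816 deg

rho = 21.6564, theta = 175.2364 deg, phi = 33.7816 deg


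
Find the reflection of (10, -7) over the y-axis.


Reflection across y-axis: (x, y) -> (-x, y)
(10, -7) -> (-10, -7)

(-10, -7)


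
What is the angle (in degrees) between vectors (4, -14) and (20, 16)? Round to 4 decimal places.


dot = 4*20 + -14*16 = -144
|u| = 14.5602, |v| = 25.6125
cos(angle) = -0.3861
angle = 112.7144 degrees

112.7144 degrees


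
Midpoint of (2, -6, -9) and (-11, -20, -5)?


Midpoint = ((2+-11)/2, (-6+-20)/2, (-9+-5)/2) = (-4.5, -13, -7)

(-4.5, -13, -7)


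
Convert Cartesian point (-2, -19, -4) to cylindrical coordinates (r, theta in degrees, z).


r = sqrt((-2)^2 + (-19)^2) = 19.105
theta = atan2(-19, -2) = 263.991 deg
z = -4

r = 19.105, theta = 263.991 deg, z = -4


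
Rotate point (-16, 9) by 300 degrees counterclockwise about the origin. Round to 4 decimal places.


x' = -16*cos(300) - 9*sin(300) = -0.2058
y' = -16*sin(300) + 9*cos(300) = 18.3564

(-0.2058, 18.3564)


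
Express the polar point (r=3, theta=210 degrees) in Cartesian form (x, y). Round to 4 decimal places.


x = 3 * cos(210) = -2.5981
y = 3 * sin(210) = -1.5

(-2.5981, -1.5)


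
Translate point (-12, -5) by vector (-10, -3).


Translation: (x+dx, y+dy) = (-12+-10, -5+-3) = (-22, -8)

(-22, -8)


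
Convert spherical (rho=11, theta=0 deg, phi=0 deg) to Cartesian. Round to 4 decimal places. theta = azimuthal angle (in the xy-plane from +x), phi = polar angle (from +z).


x = 11 * sin(0) * cos(0) = 0
y = 11 * sin(0) * sin(0) = 0
z = 11 * cos(0) = 11

(0, 0, 11)


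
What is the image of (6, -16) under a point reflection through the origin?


Reflection through origin: (x, y) -> (-x, -y)
(6, -16) -> (-6, 16)

(-6, 16)


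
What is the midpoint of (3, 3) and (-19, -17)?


Midpoint = ((3+-19)/2, (3+-17)/2) = (-8, -7)

(-8, -7)


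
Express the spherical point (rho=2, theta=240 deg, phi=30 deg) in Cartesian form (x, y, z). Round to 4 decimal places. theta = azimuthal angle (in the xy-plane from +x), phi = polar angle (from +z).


x = 2 * sin(30) * cos(240) = -0.5
y = 2 * sin(30) * sin(240) = -0.866
z = 2 * cos(30) = 1.7321

(-0.5, -0.866, 1.7321)


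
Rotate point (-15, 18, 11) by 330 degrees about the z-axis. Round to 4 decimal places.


x' = -15*cos(330) - 18*sin(330) = -3.9904
y' = -15*sin(330) + 18*cos(330) = 23.0885
z' = 11

(-3.9904, 23.0885, 11)


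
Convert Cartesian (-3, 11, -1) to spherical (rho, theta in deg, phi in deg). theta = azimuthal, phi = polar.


rho = sqrt((-3)^2 + 11^2 + (-1)^2) = 11.4455
theta = atan2(11, -3) = 105.2551 deg
phi = acos(-1/11.4455) = 95.0123 deg

rho = 11.4455, theta = 105.2551 deg, phi = 95.0123 deg


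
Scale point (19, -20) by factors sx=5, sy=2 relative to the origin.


Scaling: (x*sx, y*sy) = (19*5, -20*2) = (95, -40)

(95, -40)


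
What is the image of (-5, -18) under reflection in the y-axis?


Reflection across y-axis: (x, y) -> (-x, y)
(-5, -18) -> (5, -18)

(5, -18)


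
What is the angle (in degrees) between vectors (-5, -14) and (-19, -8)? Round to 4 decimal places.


dot = -5*-19 + -14*-8 = 207
|u| = 14.8661, |v| = 20.6155
cos(angle) = 0.6754
angle = 47.5125 degrees

47.5125 degrees


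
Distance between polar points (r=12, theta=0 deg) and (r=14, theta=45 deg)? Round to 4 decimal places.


d = sqrt(r1^2 + r2^2 - 2*r1*r2*cos(t2-t1))
d = sqrt(12^2 + 14^2 - 2*12*14*cos(45-0)) = 10.1199

10.1199


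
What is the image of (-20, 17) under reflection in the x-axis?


Reflection across x-axis: (x, y) -> (x, -y)
(-20, 17) -> (-20, -17)

(-20, -17)


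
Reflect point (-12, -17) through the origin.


Reflection through origin: (x, y) -> (-x, -y)
(-12, -17) -> (12, 17)

(12, 17)


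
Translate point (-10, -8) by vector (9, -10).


Translation: (x+dx, y+dy) = (-10+9, -8+-10) = (-1, -18)

(-1, -18)


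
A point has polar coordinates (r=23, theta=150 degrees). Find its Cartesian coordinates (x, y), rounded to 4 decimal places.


x = 23 * cos(150) = -19.9186
y = 23 * sin(150) = 11.5

(-19.9186, 11.5)


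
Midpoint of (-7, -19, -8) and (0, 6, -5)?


Midpoint = ((-7+0)/2, (-19+6)/2, (-8+-5)/2) = (-3.5, -6.5, -6.5)

(-3.5, -6.5, -6.5)


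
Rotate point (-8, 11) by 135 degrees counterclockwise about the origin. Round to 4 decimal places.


x' = -8*cos(135) - 11*sin(135) = -2.1213
y' = -8*sin(135) + 11*cos(135) = -13.435

(-2.1213, -13.435)


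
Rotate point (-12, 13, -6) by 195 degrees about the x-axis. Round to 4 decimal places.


x' = -12
y' = 13*cos(195) - -6*sin(195) = -14.11
z' = 13*sin(195) + -6*cos(195) = 2.4309

(-12, -14.11, 2.4309)


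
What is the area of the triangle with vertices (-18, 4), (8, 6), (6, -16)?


Area = |x1(y2-y3) + x2(y3-y1) + x3(y1-y2)| / 2
= |-18*(6--16) + 8*(-16-4) + 6*(4-6)| / 2
= 284

284


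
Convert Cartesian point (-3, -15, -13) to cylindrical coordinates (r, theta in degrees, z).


r = sqrt((-3)^2 + (-15)^2) = 15.2971
theta = atan2(-15, -3) = 258.6901 deg
z = -13

r = 15.2971, theta = 258.6901 deg, z = -13


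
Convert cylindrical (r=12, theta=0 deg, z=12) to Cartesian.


x = 12 * cos(0) = 12
y = 12 * sin(0) = 0
z = 12

(12, 0, 12)


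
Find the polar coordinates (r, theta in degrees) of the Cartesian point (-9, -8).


r = sqrt((-9)^2 + (-8)^2) = 12.0416
theta = atan2(-8, -9) = 221.6335 degrees

r = 12.0416, theta = 221.6335 degrees


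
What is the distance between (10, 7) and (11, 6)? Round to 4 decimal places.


d = sqrt((11-10)^2 + (6-7)^2) = 1.4142

1.4142


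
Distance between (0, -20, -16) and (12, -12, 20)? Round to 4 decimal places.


d = sqrt((12-0)^2 + (-12--20)^2 + (20--16)^2) = 38.7814

38.7814


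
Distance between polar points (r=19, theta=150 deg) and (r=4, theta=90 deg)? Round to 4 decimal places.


d = sqrt(r1^2 + r2^2 - 2*r1*r2*cos(t2-t1))
d = sqrt(19^2 + 4^2 - 2*19*4*cos(90-150)) = 17.3494

17.3494


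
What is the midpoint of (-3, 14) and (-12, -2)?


Midpoint = ((-3+-12)/2, (14+-2)/2) = (-7.5, 6)

(-7.5, 6)


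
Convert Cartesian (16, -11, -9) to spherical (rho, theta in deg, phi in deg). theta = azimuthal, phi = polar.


rho = sqrt(16^2 + (-11)^2 + (-9)^2) = 21.4009
theta = atan2(-11, 16) = 325.4915 deg
phi = acos(-9/21.4009) = 114.8688 deg

rho = 21.4009, theta = 325.4915 deg, phi = 114.8688 deg


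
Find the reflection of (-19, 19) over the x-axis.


Reflection across x-axis: (x, y) -> (x, -y)
(-19, 19) -> (-19, -19)

(-19, -19)


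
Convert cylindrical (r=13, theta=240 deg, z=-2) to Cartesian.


x = 13 * cos(240) = -6.5
y = 13 * sin(240) = -11.2583
z = -2

(-6.5, -11.2583, -2)


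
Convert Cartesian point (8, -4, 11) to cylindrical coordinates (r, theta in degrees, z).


r = sqrt(8^2 + (-4)^2) = 8.9443
theta = atan2(-4, 8) = 333.4349 deg
z = 11

r = 8.9443, theta = 333.4349 deg, z = 11


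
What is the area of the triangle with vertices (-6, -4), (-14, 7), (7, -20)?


Area = |x1(y2-y3) + x2(y3-y1) + x3(y1-y2)| / 2
= |-6*(7--20) + -14*(-20--4) + 7*(-4-7)| / 2
= 7.5

7.5


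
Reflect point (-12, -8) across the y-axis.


Reflection across y-axis: (x, y) -> (-x, y)
(-12, -8) -> (12, -8)

(12, -8)


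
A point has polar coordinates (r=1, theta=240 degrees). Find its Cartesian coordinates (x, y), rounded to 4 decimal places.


x = 1 * cos(240) = -0.5
y = 1 * sin(240) = -0.866

(-0.5, -0.866)


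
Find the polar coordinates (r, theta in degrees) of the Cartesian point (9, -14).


r = sqrt(9^2 + (-14)^2) = 16.6433
theta = atan2(-14, 9) = 302.7352 degrees

r = 16.6433, theta = 302.7352 degrees


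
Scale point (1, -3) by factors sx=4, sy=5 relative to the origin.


Scaling: (x*sx, y*sy) = (1*4, -3*5) = (4, -15)

(4, -15)


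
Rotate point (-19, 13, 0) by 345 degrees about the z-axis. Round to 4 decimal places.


x' = -19*cos(345) - 13*sin(345) = -14.9879
y' = -19*sin(345) + 13*cos(345) = 17.4746
z' = 0

(-14.9879, 17.4746, 0)


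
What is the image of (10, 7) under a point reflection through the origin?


Reflection through origin: (x, y) -> (-x, -y)
(10, 7) -> (-10, -7)

(-10, -7)


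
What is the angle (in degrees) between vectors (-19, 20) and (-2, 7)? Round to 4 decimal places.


dot = -19*-2 + 20*7 = 178
|u| = 27.5862, |v| = 7.2801
cos(angle) = 0.8863
angle = 27.5858 degrees

27.5858 degrees


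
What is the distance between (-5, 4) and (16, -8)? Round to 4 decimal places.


d = sqrt((16--5)^2 + (-8-4)^2) = 24.1868

24.1868


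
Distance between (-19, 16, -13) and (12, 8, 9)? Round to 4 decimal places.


d = sqrt((12--19)^2 + (8-16)^2 + (9--13)^2) = 38.8458

38.8458


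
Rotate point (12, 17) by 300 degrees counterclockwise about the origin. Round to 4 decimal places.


x' = 12*cos(300) - 17*sin(300) = 20.7224
y' = 12*sin(300) + 17*cos(300) = -1.8923

(20.7224, -1.8923)


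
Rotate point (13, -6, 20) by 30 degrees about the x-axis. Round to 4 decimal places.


x' = 13
y' = -6*cos(30) - 20*sin(30) = -15.1962
z' = -6*sin(30) + 20*cos(30) = 14.3205

(13, -15.1962, 14.3205)


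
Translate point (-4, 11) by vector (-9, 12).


Translation: (x+dx, y+dy) = (-4+-9, 11+12) = (-13, 23)

(-13, 23)


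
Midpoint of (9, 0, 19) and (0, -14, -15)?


Midpoint = ((9+0)/2, (0+-14)/2, (19+-15)/2) = (4.5, -7, 2)

(4.5, -7, 2)


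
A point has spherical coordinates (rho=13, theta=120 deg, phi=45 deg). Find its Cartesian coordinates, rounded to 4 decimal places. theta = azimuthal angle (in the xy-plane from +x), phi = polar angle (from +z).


x = 13 * sin(45) * cos(120) = -4.5962
y = 13 * sin(45) * sin(120) = 7.9608
z = 13 * cos(45) = 9.1924

(-4.5962, 7.9608, 9.1924)


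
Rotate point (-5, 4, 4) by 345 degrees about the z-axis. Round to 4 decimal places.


x' = -5*cos(345) - 4*sin(345) = -3.7944
y' = -5*sin(345) + 4*cos(345) = 5.1578
z' = 4

(-3.7944, 5.1578, 4)


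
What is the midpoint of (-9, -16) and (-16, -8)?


Midpoint = ((-9+-16)/2, (-16+-8)/2) = (-12.5, -12)

(-12.5, -12)


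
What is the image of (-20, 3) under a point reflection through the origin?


Reflection through origin: (x, y) -> (-x, -y)
(-20, 3) -> (20, -3)

(20, -3)


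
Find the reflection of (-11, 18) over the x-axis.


Reflection across x-axis: (x, y) -> (x, -y)
(-11, 18) -> (-11, -18)

(-11, -18)


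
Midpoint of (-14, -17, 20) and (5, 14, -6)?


Midpoint = ((-14+5)/2, (-17+14)/2, (20+-6)/2) = (-4.5, -1.5, 7)

(-4.5, -1.5, 7)


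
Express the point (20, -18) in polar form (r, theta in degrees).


r = sqrt(20^2 + (-18)^2) = 26.9072
theta = atan2(-18, 20) = 318.0128 degrees

r = 26.9072, theta = 318.0128 degrees


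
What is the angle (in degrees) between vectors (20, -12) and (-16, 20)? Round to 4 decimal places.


dot = 20*-16 + -12*20 = -560
|u| = 23.3238, |v| = 25.6125
cos(angle) = -0.9374
angle = 159.6236 degrees

159.6236 degrees


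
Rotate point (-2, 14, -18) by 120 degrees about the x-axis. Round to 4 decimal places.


x' = -2
y' = 14*cos(120) - -18*sin(120) = 8.5885
z' = 14*sin(120) + -18*cos(120) = 21.1244

(-2, 8.5885, 21.1244)


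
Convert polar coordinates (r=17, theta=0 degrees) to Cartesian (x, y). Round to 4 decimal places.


x = 17 * cos(0) = 17
y = 17 * sin(0) = 0

(17, 0)


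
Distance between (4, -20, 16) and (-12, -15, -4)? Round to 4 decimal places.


d = sqrt((-12-4)^2 + (-15--20)^2 + (-4-16)^2) = 26.096

26.096


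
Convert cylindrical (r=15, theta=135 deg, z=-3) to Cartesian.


x = 15 * cos(135) = -10.6066
y = 15 * sin(135) = 10.6066
z = -3

(-10.6066, 10.6066, -3)


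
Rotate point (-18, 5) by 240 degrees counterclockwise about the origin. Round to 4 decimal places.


x' = -18*cos(240) - 5*sin(240) = 13.3301
y' = -18*sin(240) + 5*cos(240) = 13.0885

(13.3301, 13.0885)


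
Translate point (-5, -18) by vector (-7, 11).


Translation: (x+dx, y+dy) = (-5+-7, -18+11) = (-12, -7)

(-12, -7)


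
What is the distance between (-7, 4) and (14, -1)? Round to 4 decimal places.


d = sqrt((14--7)^2 + (-1-4)^2) = 21.587

21.587


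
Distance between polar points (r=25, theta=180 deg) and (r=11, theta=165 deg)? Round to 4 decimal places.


d = sqrt(r1^2 + r2^2 - 2*r1*r2*cos(t2-t1))
d = sqrt(25^2 + 11^2 - 2*25*11*cos(165-180)) = 14.654

14.654


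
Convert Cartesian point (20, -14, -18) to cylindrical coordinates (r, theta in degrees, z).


r = sqrt(20^2 + (-14)^2) = 24.4131
theta = atan2(-14, 20) = 325.008 deg
z = -18

r = 24.4131, theta = 325.008 deg, z = -18


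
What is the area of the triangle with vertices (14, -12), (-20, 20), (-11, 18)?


Area = |x1(y2-y3) + x2(y3-y1) + x3(y1-y2)| / 2
= |14*(20-18) + -20*(18--12) + -11*(-12-20)| / 2
= 110

110


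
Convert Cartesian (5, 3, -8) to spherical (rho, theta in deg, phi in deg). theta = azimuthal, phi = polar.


rho = sqrt(5^2 + 3^2 + (-8)^2) = 9.8995
theta = atan2(3, 5) = 30.9638 deg
phi = acos(-8/9.8995) = 143.9129 deg

rho = 9.8995, theta = 30.9638 deg, phi = 143.9129 deg


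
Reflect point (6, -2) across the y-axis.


Reflection across y-axis: (x, y) -> (-x, y)
(6, -2) -> (-6, -2)

(-6, -2)


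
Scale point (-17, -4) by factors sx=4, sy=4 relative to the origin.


Scaling: (x*sx, y*sy) = (-17*4, -4*4) = (-68, -16)

(-68, -16)


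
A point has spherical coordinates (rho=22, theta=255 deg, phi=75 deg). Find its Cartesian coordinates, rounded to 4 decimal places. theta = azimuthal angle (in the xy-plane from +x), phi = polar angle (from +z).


x = 22 * sin(75) * cos(255) = -5.5
y = 22 * sin(75) * sin(255) = -20.5263
z = 22 * cos(75) = 5.694

(-5.5, -20.5263, 5.694)


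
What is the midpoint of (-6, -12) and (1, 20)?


Midpoint = ((-6+1)/2, (-12+20)/2) = (-2.5, 4)

(-2.5, 4)


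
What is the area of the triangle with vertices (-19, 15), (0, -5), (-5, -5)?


Area = |x1(y2-y3) + x2(y3-y1) + x3(y1-y2)| / 2
= |-19*(-5--5) + 0*(-5-15) + -5*(15--5)| / 2
= 50

50


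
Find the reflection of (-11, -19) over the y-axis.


Reflection across y-axis: (x, y) -> (-x, y)
(-11, -19) -> (11, -19)

(11, -19)


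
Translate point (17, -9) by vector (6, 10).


Translation: (x+dx, y+dy) = (17+6, -9+10) = (23, 1)

(23, 1)


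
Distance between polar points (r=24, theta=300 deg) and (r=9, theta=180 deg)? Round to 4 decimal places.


d = sqrt(r1^2 + r2^2 - 2*r1*r2*cos(t2-t1))
d = sqrt(24^2 + 9^2 - 2*24*9*cos(180-300)) = 29.5466

29.5466


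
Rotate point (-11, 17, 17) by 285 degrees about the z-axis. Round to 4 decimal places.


x' = -11*cos(285) - 17*sin(285) = 13.5737
y' = -11*sin(285) + 17*cos(285) = 15.0251
z' = 17

(13.5737, 15.0251, 17)


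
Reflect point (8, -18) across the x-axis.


Reflection across x-axis: (x, y) -> (x, -y)
(8, -18) -> (8, 18)

(8, 18)


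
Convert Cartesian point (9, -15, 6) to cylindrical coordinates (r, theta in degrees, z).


r = sqrt(9^2 + (-15)^2) = 17.4929
theta = atan2(-15, 9) = 300.9638 deg
z = 6

r = 17.4929, theta = 300.9638 deg, z = 6


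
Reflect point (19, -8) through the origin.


Reflection through origin: (x, y) -> (-x, -y)
(19, -8) -> (-19, 8)

(-19, 8)


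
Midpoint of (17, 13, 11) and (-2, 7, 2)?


Midpoint = ((17+-2)/2, (13+7)/2, (11+2)/2) = (7.5, 10, 6.5)

(7.5, 10, 6.5)


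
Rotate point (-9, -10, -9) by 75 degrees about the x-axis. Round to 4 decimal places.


x' = -9
y' = -10*cos(75) - -9*sin(75) = 6.1051
z' = -10*sin(75) + -9*cos(75) = -11.9886

(-9, 6.1051, -11.9886)


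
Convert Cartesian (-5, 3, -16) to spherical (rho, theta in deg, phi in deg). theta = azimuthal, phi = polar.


rho = sqrt((-5)^2 + 3^2 + (-16)^2) = 17.0294
theta = atan2(3, -5) = 149.0362 deg
phi = acos(-16/17.0294) = 159.9765 deg

rho = 17.0294, theta = 149.0362 deg, phi = 159.9765 deg


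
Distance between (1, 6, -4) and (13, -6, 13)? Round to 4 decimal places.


d = sqrt((13-1)^2 + (-6-6)^2 + (13--4)^2) = 24.0208

24.0208


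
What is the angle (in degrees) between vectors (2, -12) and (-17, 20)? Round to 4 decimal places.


dot = 2*-17 + -12*20 = -274
|u| = 12.1655, |v| = 26.2488
cos(angle) = -0.858
angle = 149.0978 degrees

149.0978 degrees


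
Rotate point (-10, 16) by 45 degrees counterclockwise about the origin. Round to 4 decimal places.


x' = -10*cos(45) - 16*sin(45) = -18.3848
y' = -10*sin(45) + 16*cos(45) = 4.2426

(-18.3848, 4.2426)


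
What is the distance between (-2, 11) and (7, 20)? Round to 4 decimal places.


d = sqrt((7--2)^2 + (20-11)^2) = 12.7279

12.7279


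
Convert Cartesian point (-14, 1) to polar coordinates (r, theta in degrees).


r = sqrt((-14)^2 + 1^2) = 14.0357
theta = atan2(1, -14) = 175.9144 degrees

r = 14.0357, theta = 175.9144 degrees


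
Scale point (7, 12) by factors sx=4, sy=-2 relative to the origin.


Scaling: (x*sx, y*sy) = (7*4, 12*-2) = (28, -24)

(28, -24)


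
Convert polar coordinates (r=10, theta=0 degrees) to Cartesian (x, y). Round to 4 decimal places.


x = 10 * cos(0) = 10
y = 10 * sin(0) = 0

(10, 0)


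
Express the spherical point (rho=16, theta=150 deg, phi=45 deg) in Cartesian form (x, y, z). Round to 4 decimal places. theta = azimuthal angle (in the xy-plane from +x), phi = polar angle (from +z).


x = 16 * sin(45) * cos(150) = -9.798
y = 16 * sin(45) * sin(150) = 5.6569
z = 16 * cos(45) = 11.3137

(-9.798, 5.6569, 11.3137)


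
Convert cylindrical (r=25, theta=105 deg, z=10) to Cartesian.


x = 25 * cos(105) = -6.4705
y = 25 * sin(105) = 24.1481
z = 10

(-6.4705, 24.1481, 10)


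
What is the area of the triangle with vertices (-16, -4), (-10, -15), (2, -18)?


Area = |x1(y2-y3) + x2(y3-y1) + x3(y1-y2)| / 2
= |-16*(-15--18) + -10*(-18--4) + 2*(-4--15)| / 2
= 57

57


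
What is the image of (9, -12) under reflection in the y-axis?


Reflection across y-axis: (x, y) -> (-x, y)
(9, -12) -> (-9, -12)

(-9, -12)


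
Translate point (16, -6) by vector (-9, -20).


Translation: (x+dx, y+dy) = (16+-9, -6+-20) = (7, -26)

(7, -26)


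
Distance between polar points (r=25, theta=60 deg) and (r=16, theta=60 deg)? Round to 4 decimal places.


d = sqrt(r1^2 + r2^2 - 2*r1*r2*cos(t2-t1))
d = sqrt(25^2 + 16^2 - 2*25*16*cos(60-60)) = 9

9


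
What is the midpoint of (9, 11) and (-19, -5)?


Midpoint = ((9+-19)/2, (11+-5)/2) = (-5, 3)

(-5, 3)


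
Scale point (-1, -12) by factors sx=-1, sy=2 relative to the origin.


Scaling: (x*sx, y*sy) = (-1*-1, -12*2) = (1, -24)

(1, -24)


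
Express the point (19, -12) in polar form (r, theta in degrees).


r = sqrt(19^2 + (-12)^2) = 22.4722
theta = atan2(-12, 19) = 327.7244 degrees

r = 22.4722, theta = 327.7244 degrees


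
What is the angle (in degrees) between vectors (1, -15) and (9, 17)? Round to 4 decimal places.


dot = 1*9 + -15*17 = -246
|u| = 15.0333, |v| = 19.2354
cos(angle) = -0.8507
angle = 148.2887 degrees

148.2887 degrees


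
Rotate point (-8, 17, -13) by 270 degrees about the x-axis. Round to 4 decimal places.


x' = -8
y' = 17*cos(270) - -13*sin(270) = -13
z' = 17*sin(270) + -13*cos(270) = -17

(-8, -13, -17)


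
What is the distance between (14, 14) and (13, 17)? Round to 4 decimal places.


d = sqrt((13-14)^2 + (17-14)^2) = 3.1623

3.1623


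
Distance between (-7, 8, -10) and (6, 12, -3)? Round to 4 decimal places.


d = sqrt((6--7)^2 + (12-8)^2 + (-3--10)^2) = 15.2971

15.2971


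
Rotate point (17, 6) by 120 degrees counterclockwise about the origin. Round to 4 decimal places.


x' = 17*cos(120) - 6*sin(120) = -13.6962
y' = 17*sin(120) + 6*cos(120) = 11.7224

(-13.6962, 11.7224)


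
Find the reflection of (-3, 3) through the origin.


Reflection through origin: (x, y) -> (-x, -y)
(-3, 3) -> (3, -3)

(3, -3)


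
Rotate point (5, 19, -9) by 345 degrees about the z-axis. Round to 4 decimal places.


x' = 5*cos(345) - 19*sin(345) = 9.7472
y' = 5*sin(345) + 19*cos(345) = 17.0585
z' = -9

(9.7472, 17.0585, -9)


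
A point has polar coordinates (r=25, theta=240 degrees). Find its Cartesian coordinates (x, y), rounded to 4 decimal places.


x = 25 * cos(240) = -12.5
y = 25 * sin(240) = -21.6506

(-12.5, -21.6506)


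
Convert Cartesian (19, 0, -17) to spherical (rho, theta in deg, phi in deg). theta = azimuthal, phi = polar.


rho = sqrt(19^2 + 0^2 + (-17)^2) = 25.4951
theta = atan2(0, 19) = 0 deg
phi = acos(-17/25.4951) = 131.8202 deg

rho = 25.4951, theta = 0 deg, phi = 131.8202 deg


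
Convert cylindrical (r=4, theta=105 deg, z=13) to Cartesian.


x = 4 * cos(105) = -1.0353
y = 4 * sin(105) = 3.8637
z = 13

(-1.0353, 3.8637, 13)


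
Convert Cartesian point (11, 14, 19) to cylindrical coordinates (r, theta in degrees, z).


r = sqrt(11^2 + 14^2) = 17.8045
theta = atan2(14, 11) = 51.8428 deg
z = 19

r = 17.8045, theta = 51.8428 deg, z = 19


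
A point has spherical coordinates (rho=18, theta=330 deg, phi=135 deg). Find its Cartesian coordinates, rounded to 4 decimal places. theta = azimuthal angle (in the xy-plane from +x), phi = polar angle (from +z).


x = 18 * sin(135) * cos(330) = 11.0227
y = 18 * sin(135) * sin(330) = -6.364
z = 18 * cos(135) = -12.7279

(11.0227, -6.364, -12.7279)


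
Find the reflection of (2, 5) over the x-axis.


Reflection across x-axis: (x, y) -> (x, -y)
(2, 5) -> (2, -5)

(2, -5)


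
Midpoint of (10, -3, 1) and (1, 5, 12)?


Midpoint = ((10+1)/2, (-3+5)/2, (1+12)/2) = (5.5, 1, 6.5)

(5.5, 1, 6.5)


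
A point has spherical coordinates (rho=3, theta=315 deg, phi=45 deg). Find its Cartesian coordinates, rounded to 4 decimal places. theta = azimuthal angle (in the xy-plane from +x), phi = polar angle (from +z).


x = 3 * sin(45) * cos(315) = 1.5
y = 3 * sin(45) * sin(315) = -1.5
z = 3 * cos(45) = 2.1213

(1.5, -1.5, 2.1213)


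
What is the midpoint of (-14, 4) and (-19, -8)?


Midpoint = ((-14+-19)/2, (4+-8)/2) = (-16.5, -2)

(-16.5, -2)


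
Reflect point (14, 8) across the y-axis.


Reflection across y-axis: (x, y) -> (-x, y)
(14, 8) -> (-14, 8)

(-14, 8)


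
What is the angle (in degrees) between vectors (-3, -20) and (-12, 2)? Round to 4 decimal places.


dot = -3*-12 + -20*2 = -4
|u| = 20.2237, |v| = 12.1655
cos(angle) = -0.0163
angle = 90.9316 degrees

90.9316 degrees


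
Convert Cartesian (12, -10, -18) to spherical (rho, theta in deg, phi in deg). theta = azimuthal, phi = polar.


rho = sqrt(12^2 + (-10)^2 + (-18)^2) = 23.8328
theta = atan2(-10, 12) = 320.1944 deg
phi = acos(-18/23.8328) = 139.0484 deg

rho = 23.8328, theta = 320.1944 deg, phi = 139.0484 deg


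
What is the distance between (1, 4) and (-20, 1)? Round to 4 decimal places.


d = sqrt((-20-1)^2 + (1-4)^2) = 21.2132

21.2132


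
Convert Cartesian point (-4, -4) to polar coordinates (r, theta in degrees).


r = sqrt((-4)^2 + (-4)^2) = 5.6569
theta = atan2(-4, -4) = 225 degrees

r = 5.6569, theta = 225 degrees


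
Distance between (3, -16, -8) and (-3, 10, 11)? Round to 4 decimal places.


d = sqrt((-3-3)^2 + (10--16)^2 + (11--8)^2) = 32.7567

32.7567


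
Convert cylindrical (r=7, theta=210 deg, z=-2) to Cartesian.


x = 7 * cos(210) = -6.0622
y = 7 * sin(210) = -3.5
z = -2

(-6.0622, -3.5, -2)


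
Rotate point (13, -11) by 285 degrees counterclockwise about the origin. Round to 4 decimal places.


x' = 13*cos(285) - -11*sin(285) = -7.2605
y' = 13*sin(285) + -11*cos(285) = -15.404

(-7.2605, -15.404)


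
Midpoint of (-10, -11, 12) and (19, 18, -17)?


Midpoint = ((-10+19)/2, (-11+18)/2, (12+-17)/2) = (4.5, 3.5, -2.5)

(4.5, 3.5, -2.5)


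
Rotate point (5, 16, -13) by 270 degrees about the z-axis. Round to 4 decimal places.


x' = 5*cos(270) - 16*sin(270) = 16
y' = 5*sin(270) + 16*cos(270) = -5
z' = -13

(16, -5, -13)


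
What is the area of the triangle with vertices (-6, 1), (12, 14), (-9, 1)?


Area = |x1(y2-y3) + x2(y3-y1) + x3(y1-y2)| / 2
= |-6*(14-1) + 12*(1-1) + -9*(1-14)| / 2
= 19.5

19.5


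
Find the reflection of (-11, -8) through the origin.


Reflection through origin: (x, y) -> (-x, -y)
(-11, -8) -> (11, 8)

(11, 8)


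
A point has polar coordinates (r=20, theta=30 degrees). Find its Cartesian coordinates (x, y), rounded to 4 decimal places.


x = 20 * cos(30) = 17.3205
y = 20 * sin(30) = 10

(17.3205, 10)


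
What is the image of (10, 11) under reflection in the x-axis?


Reflection across x-axis: (x, y) -> (x, -y)
(10, 11) -> (10, -11)

(10, -11)


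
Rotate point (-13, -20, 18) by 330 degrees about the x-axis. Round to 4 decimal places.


x' = -13
y' = -20*cos(330) - 18*sin(330) = -8.3205
z' = -20*sin(330) + 18*cos(330) = 25.5885

(-13, -8.3205, 25.5885)


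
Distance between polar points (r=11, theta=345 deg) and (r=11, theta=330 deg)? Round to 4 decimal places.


d = sqrt(r1^2 + r2^2 - 2*r1*r2*cos(t2-t1))
d = sqrt(11^2 + 11^2 - 2*11*11*cos(330-345)) = 2.8716

2.8716


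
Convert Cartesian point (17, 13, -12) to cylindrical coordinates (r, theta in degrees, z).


r = sqrt(17^2 + 13^2) = 21.4009
theta = atan2(13, 17) = 37.4054 deg
z = -12

r = 21.4009, theta = 37.4054 deg, z = -12


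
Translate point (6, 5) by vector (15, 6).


Translation: (x+dx, y+dy) = (6+15, 5+6) = (21, 11)

(21, 11)


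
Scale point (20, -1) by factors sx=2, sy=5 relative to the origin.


Scaling: (x*sx, y*sy) = (20*2, -1*5) = (40, -5)

(40, -5)


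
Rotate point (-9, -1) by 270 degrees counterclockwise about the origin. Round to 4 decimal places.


x' = -9*cos(270) - -1*sin(270) = -1
y' = -9*sin(270) + -1*cos(270) = 9

(-1, 9)


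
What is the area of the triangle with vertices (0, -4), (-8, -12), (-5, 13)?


Area = |x1(y2-y3) + x2(y3-y1) + x3(y1-y2)| / 2
= |0*(-12-13) + -8*(13--4) + -5*(-4--12)| / 2
= 88

88


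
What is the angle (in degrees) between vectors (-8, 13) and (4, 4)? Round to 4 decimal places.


dot = -8*4 + 13*4 = 20
|u| = 15.2643, |v| = 5.6569
cos(angle) = 0.2316
angle = 76.6075 degrees

76.6075 degrees


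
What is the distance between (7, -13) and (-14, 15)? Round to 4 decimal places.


d = sqrt((-14-7)^2 + (15--13)^2) = 35

35


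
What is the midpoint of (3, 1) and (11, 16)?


Midpoint = ((3+11)/2, (1+16)/2) = (7, 8.5)

(7, 8.5)


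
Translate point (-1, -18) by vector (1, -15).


Translation: (x+dx, y+dy) = (-1+1, -18+-15) = (0, -33)

(0, -33)


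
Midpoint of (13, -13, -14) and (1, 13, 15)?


Midpoint = ((13+1)/2, (-13+13)/2, (-14+15)/2) = (7, 0, 0.5)

(7, 0, 0.5)


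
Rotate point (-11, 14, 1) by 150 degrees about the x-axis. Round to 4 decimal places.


x' = -11
y' = 14*cos(150) - 1*sin(150) = -12.6244
z' = 14*sin(150) + 1*cos(150) = 6.134

(-11, -12.6244, 6.134)


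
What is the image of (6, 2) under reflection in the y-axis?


Reflection across y-axis: (x, y) -> (-x, y)
(6, 2) -> (-6, 2)

(-6, 2)


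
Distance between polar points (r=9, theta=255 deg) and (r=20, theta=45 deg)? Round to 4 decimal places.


d = sqrt(r1^2 + r2^2 - 2*r1*r2*cos(t2-t1))
d = sqrt(9^2 + 20^2 - 2*9*20*cos(45-255)) = 28.1562

28.1562


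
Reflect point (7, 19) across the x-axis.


Reflection across x-axis: (x, y) -> (x, -y)
(7, 19) -> (7, -19)

(7, -19)


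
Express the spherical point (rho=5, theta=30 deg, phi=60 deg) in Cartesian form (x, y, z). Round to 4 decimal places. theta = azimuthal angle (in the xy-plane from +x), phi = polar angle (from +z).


x = 5 * sin(60) * cos(30) = 3.75
y = 5 * sin(60) * sin(30) = 2.1651
z = 5 * cos(60) = 2.5

(3.75, 2.1651, 2.5)


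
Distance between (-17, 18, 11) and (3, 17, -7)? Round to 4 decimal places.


d = sqrt((3--17)^2 + (17-18)^2 + (-7-11)^2) = 26.9258

26.9258


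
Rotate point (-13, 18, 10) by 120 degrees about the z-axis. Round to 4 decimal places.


x' = -13*cos(120) - 18*sin(120) = -9.0885
y' = -13*sin(120) + 18*cos(120) = -20.2583
z' = 10

(-9.0885, -20.2583, 10)


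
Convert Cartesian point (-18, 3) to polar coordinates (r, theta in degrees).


r = sqrt((-18)^2 + 3^2) = 18.2483
theta = atan2(3, -18) = 170.5377 degrees

r = 18.2483, theta = 170.5377 degrees


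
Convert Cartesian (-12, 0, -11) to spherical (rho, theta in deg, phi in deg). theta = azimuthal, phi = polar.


rho = sqrt((-12)^2 + 0^2 + (-11)^2) = 16.2788
theta = atan2(0, -12) = 180 deg
phi = acos(-11/16.2788) = 132.5104 deg

rho = 16.2788, theta = 180 deg, phi = 132.5104 deg


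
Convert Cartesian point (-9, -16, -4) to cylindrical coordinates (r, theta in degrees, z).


r = sqrt((-9)^2 + (-16)^2) = 18.3576
theta = atan2(-16, -9) = 240.6422 deg
z = -4

r = 18.3576, theta = 240.6422 deg, z = -4


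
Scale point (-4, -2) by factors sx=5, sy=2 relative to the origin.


Scaling: (x*sx, y*sy) = (-4*5, -2*2) = (-20, -4)

(-20, -4)


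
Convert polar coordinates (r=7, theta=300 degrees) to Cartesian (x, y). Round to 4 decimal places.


x = 7 * cos(300) = 3.5
y = 7 * sin(300) = -6.0622

(3.5, -6.0622)


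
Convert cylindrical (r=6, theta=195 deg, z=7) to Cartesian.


x = 6 * cos(195) = -5.7956
y = 6 * sin(195) = -1.5529
z = 7

(-5.7956, -1.5529, 7)


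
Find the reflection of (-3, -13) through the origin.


Reflection through origin: (x, y) -> (-x, -y)
(-3, -13) -> (3, 13)

(3, 13)


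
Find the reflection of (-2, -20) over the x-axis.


Reflection across x-axis: (x, y) -> (x, -y)
(-2, -20) -> (-2, 20)

(-2, 20)


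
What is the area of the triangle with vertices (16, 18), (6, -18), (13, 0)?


Area = |x1(y2-y3) + x2(y3-y1) + x3(y1-y2)| / 2
= |16*(-18-0) + 6*(0-18) + 13*(18--18)| / 2
= 36

36


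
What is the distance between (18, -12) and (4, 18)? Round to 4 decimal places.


d = sqrt((4-18)^2 + (18--12)^2) = 33.1059

33.1059


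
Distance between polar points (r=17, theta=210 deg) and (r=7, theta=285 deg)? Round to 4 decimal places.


d = sqrt(r1^2 + r2^2 - 2*r1*r2*cos(t2-t1))
d = sqrt(17^2 + 7^2 - 2*17*7*cos(285-210)) = 16.6253

16.6253


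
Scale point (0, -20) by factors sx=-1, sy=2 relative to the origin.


Scaling: (x*sx, y*sy) = (0*-1, -20*2) = (0, -40)

(0, -40)


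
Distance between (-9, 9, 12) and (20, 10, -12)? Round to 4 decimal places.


d = sqrt((20--9)^2 + (10-9)^2 + (-12-12)^2) = 37.6563

37.6563


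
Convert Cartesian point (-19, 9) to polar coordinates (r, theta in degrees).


r = sqrt((-19)^2 + 9^2) = 21.0238
theta = atan2(9, -19) = 154.6538 degrees

r = 21.0238, theta = 154.6538 degrees
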